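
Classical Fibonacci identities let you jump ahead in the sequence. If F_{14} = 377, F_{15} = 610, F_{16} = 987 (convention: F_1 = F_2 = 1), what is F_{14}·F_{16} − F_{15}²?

-1

377·987 − 610² = 372099 − 372100 = -1. (Cassini's identity: F_{k−1}F_{k+1} − F_k² = (−1)^k.)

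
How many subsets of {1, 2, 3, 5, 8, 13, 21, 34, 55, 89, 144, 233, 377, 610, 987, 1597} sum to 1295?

8

Starting from the Zeckendorf form and repeatedly splitting a term F_k into F_{k−1} + F_{k−2} (when neither is already used) reaches every representation.
1295 = 987+233+55+13+5+2 = 987+233+34+21+13+5+2 = 987+144+89+55+13+5+2 = 610+377+233+55+13+5+2 = 987+144+89+34+21+13+5+2 = … (3 more), for 8 in all.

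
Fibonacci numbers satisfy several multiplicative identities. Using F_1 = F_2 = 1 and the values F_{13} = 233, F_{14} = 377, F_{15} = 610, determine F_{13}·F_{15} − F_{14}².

233·610 − 377² = 142130 − 142129 = 1. (Cassini's identity: F_{k−1}F_{k+1} − F_k² = (−1)^k.)

1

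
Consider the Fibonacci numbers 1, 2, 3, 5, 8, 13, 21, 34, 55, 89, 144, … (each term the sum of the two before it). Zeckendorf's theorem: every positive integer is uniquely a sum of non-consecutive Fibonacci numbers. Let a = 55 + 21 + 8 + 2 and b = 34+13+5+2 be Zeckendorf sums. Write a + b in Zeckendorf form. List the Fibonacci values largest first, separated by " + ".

The two numbers are 86 and 54, so their sum is 140.
Repeatedly subtract the largest Fibonacci number that fits:
largest Fibonacci ≤ 140 is 89; 140 − 89 = 51
largest Fibonacci ≤ 51 is 34; 51 − 34 = 17
largest Fibonacci ≤ 17 is 13; 17 − 13 = 4
largest Fibonacci ≤ 4 is 3; 4 − 3 = 1
largest Fibonacci ≤ 1 is 1; 1 − 1 = 0

89 + 34 + 13 + 3 + 1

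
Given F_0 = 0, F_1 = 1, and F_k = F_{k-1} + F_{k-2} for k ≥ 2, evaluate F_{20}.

Iterating the recurrence up to F_{16} = 987 and F_{15} = 610:
F_{17} = F_{16} + F_{15} = 987 + 610 = 1597
F_{18} = F_{17} + F_{16} = 1597 + 987 = 2584
F_{19} = F_{18} + F_{17} = 2584 + 1597 = 4181
F_{20} = F_{19} + F_{18} = 4181 + 2584 = 6765

6765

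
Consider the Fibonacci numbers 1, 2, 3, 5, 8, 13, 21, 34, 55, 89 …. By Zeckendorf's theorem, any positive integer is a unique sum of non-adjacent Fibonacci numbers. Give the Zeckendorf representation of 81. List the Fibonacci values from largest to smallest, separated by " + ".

Greedy algorithm:
55 ≤ 81 < 89, so take 55; remainder 26
21 ≤ 26 < 34, so take 21; remainder 5
5 ≤ 5 < 8, so take 5; remainder 0
So 81 = 55 + 21 + 5, with no two terms consecutive in the sequence.

55 + 21 + 5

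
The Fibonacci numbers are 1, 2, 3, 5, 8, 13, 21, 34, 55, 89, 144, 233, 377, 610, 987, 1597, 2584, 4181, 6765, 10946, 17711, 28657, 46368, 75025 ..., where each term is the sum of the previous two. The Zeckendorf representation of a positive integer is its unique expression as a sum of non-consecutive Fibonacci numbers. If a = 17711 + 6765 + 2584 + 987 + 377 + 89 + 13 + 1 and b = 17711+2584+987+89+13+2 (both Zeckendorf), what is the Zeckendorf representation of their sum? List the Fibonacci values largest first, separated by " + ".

The two numbers are 28527 and 21386, so their sum is 49913.
Greedy algorithm:
largest Fibonacci ≤ 49913 is 46368; 49913 − 46368 = 3545
largest Fibonacci ≤ 3545 is 2584; 3545 − 2584 = 961
largest Fibonacci ≤ 961 is 610; 961 − 610 = 351
largest Fibonacci ≤ 351 is 233; 351 − 233 = 118
largest Fibonacci ≤ 118 is 89; 118 − 89 = 29
largest Fibonacci ≤ 29 is 21; 29 − 21 = 8
largest Fibonacci ≤ 8 is 8; 8 − 8 = 0

46368 + 2584 + 610 + 233 + 89 + 21 + 8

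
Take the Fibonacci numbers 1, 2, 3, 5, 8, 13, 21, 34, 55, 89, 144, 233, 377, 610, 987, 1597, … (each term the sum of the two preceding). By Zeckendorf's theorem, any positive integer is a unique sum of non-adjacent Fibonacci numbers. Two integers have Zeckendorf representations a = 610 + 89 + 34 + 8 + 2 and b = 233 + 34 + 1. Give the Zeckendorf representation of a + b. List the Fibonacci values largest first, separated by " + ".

987 + 21 + 3

The two numbers are 743 and 268, so their sum is 1011.
Greedy algorithm:
1011: greatest Fibonacci not exceeding it is 987, leaving 24
24: greatest Fibonacci not exceeding it is 21, leaving 3
3: greatest Fibonacci not exceeding it is 3, leaving 0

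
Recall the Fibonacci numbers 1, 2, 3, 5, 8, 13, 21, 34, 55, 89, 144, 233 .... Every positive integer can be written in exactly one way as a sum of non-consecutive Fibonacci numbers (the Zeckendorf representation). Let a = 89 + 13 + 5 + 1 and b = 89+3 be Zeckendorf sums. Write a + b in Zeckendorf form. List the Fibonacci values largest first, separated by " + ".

The two numbers are 108 and 92, so their sum is 200.
subtract 144 from 200: 56 remains
subtract 55 from 56: 1 remains
subtract 1 from 1: 0 remains

144 + 55 + 1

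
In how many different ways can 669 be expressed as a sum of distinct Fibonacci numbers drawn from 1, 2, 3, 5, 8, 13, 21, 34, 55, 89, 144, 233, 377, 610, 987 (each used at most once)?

9

Each representation comes from the Zeckendorf form by replacing some F_k with F_{k−1} + F_{k−2} where possible.
669 = 610+55+3+1 = 610+34+21+3+1 = 377+233+55+3+1 = 610+34+13+8+3+1 = 377+233+34+21+3+1 = … (4 more), for 9 in all.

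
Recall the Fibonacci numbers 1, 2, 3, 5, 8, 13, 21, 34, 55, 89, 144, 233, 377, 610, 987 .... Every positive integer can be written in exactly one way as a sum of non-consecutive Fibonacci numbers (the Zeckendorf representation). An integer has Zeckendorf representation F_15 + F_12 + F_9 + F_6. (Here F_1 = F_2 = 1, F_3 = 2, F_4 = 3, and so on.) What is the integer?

796

F_15 + F_12 + F_9 + F_6 = 610 + 144 + 34 + 8 = 796.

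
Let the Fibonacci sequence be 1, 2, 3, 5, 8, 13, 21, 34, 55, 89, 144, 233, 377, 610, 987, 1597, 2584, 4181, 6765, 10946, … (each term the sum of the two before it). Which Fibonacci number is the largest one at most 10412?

6765

6765 ≤ 10412 < 10946, so the largest Fibonacci number not exceeding 10412 is 6765.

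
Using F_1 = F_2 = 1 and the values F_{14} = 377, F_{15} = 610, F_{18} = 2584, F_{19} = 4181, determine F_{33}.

3524578

By the addition formula F_{m+n} = F_m F_{n+1} + F_{m−1} F_n with m=19, n=14: F_{33} = 4181·610 + 2584·377 = 2550410 + 974168 = 3524578.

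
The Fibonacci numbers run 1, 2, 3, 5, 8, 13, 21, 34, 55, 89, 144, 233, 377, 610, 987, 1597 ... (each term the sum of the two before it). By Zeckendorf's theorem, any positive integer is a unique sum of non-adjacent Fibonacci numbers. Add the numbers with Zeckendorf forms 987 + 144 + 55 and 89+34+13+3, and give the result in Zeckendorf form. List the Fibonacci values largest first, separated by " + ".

987 + 233 + 89 + 13 + 3

The two numbers are 1186 and 139, so their sum is 1325.
Greedy algorithm:
largest Fibonacci ≤ 1325 is 987; 1325 − 987 = 338
largest Fibonacci ≤ 338 is 233; 338 − 233 = 105
largest Fibonacci ≤ 105 is 89; 105 − 89 = 16
largest Fibonacci ≤ 16 is 13; 16 − 13 = 3
largest Fibonacci ≤ 3 is 3; 3 − 3 = 0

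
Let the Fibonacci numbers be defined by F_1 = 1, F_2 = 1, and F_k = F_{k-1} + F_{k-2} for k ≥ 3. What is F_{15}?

610

Iterating the recurrence up to F_{11} = 89 and F_{10} = 55:
F_{12} = F_{11} + F_{10} = 89 + 55 = 144
F_{13} = F_{12} + F_{11} = 144 + 89 = 233
F_{14} = F_{13} + F_{12} = 233 + 144 = 377
F_{15} = F_{14} + F_{13} = 377 + 233 = 610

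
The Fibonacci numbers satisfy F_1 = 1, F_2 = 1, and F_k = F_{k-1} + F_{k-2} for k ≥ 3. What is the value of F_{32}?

Iterating the recurrence up to F_{28} = 317811 and F_{27} = 196418:
F_{29} = F_{28} + F_{27} = 317811 + 196418 = 514229
F_{30} = F_{29} + F_{28} = 514229 + 317811 = 832040
F_{31} = F_{30} + F_{29} = 832040 + 514229 = 1346269
F_{32} = F_{31} + F_{30} = 1346269 + 832040 = 2178309

2178309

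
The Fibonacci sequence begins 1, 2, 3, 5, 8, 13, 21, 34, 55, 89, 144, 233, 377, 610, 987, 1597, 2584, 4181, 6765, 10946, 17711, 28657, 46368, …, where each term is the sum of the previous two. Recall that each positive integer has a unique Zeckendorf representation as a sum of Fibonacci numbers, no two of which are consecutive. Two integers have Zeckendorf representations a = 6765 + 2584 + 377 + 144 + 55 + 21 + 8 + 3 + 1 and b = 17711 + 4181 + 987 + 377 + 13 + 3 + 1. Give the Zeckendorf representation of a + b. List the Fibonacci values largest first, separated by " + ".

The two numbers are 9958 and 23273, so their sum is 33231.
Greedily peel off the largest Fibonacci term at each step:
33231 − 28657 = 4574
4574 − 4181 = 393
393 − 377 = 16
16 − 13 = 3
3 − 3 = 0

28657 + 4181 + 377 + 13 + 3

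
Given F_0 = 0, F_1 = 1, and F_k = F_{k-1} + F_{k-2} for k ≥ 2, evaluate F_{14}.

Iterating the recurrence up to F_{6} = 8 and F_{5} = 5:
F_{7} = F_{6} + F_{5} = 8 + 5 = 13
F_{8} = F_{7} + F_{6} = 13 + 8 = 21
F_{9} = F_{8} + F_{7} = 21 + 13 = 34
F_{10} = F_{9} + F_{8} = 34 + 21 = 55
F_{11} = F_{10} + F_{9} = 55 + 34 = 89
F_{12} = F_{11} + F_{10} = 89 + 55 = 144
F_{13} = F_{12} + F_{11} = 144 + 89 = 233
F_{14} = F_{13} + F_{12} = 233 + 144 = 377

377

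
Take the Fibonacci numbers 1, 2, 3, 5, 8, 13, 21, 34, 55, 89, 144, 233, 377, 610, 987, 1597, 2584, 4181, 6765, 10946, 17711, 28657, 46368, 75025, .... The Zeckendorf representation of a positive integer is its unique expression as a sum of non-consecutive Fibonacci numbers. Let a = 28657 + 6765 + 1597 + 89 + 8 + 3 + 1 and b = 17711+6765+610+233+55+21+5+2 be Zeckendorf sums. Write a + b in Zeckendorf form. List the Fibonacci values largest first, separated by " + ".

The two numbers are 37120 and 25402, so their sum is 62522.
62522: greatest Fibonacci not exceeding it is 46368, leaving 16154
16154: greatest Fibonacci not exceeding it is 10946, leaving 5208
5208: greatest Fibonacci not exceeding it is 4181, leaving 1027
1027: greatest Fibonacci not exceeding it is 987, leaving 40
40: greatest Fibonacci not exceeding it is 34, leaving 6
6: greatest Fibonacci not exceeding it is 5, leaving 1
1: greatest Fibonacci not exceeding it is 1, leaving 0

46368 + 10946 + 4181 + 987 + 34 + 5 + 1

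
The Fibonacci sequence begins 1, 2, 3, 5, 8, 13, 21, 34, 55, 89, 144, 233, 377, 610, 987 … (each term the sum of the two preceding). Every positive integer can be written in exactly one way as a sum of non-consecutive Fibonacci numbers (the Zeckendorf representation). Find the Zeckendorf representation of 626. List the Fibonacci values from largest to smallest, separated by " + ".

Greedy algorithm:
610 ≤ 626 < 987, so take 610; remainder 16
13 ≤ 16 < 21, so take 13; remainder 3
3 ≤ 3 < 5, so take 3; remainder 0
So 626 = 610 + 13 + 3, with no two terms consecutive in the sequence.

610 + 13 + 3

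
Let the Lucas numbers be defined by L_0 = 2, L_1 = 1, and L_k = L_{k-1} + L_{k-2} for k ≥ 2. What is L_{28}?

710647

Iterating the recurrence up to L_{23} = 64079 and L_{22} = 39603:
L_{24} = L_{23} + L_{22} = 64079 + 39603 = 103682
L_{25} = L_{24} + L_{23} = 103682 + 64079 = 167761
L_{26} = L_{25} + L_{24} = 167761 + 103682 = 271443
L_{27} = L_{26} + L_{25} = 271443 + 167761 = 439204
L_{28} = L_{27} + L_{26} = 439204 + 271443 = 710647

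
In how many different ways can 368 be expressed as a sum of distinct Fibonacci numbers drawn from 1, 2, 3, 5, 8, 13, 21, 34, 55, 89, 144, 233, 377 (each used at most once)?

368 = 233+89+34+8+3+1 = 233+89+21+13+8+3+1 = 233+55+34+21+13+8+3+1 = 144+89+55+34+21+13+8+3+1 — 4 representations.

4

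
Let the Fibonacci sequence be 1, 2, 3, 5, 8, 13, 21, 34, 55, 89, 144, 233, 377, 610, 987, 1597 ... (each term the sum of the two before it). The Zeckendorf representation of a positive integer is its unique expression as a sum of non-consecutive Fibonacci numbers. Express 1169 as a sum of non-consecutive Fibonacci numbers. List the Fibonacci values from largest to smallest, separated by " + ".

Repeatedly subtract the largest Fibonacci number that fits:
subtract 987 from 1169: 182 remains
subtract 144 from 182: 38 remains
subtract 34 from 38: 4 remains
subtract 3 from 4: 1 remains
subtract 1 from 1: 0 remains
So 1169 = 987 + 144 + 34 + 3 + 1, with no two terms consecutive in the sequence.

987 + 144 + 34 + 3 + 1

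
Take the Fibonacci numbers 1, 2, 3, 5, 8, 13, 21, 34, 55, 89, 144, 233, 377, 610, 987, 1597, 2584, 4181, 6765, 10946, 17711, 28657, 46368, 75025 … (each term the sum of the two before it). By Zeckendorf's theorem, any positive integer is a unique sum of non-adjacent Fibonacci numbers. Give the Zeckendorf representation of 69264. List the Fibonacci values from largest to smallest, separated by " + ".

Repeatedly subtract the largest Fibonacci number that fits:
69264 − 46368 = 22896
22896 − 17711 = 5185
5185 − 4181 = 1004
1004 − 987 = 17
17 − 13 = 4
4 − 3 = 1
1 − 1 = 0
So 69264 = 46368 + 17711 + 4181 + 987 + 13 + 3 + 1, with no two terms consecutive in the sequence.

46368 + 17711 + 4181 + 987 + 13 + 3 + 1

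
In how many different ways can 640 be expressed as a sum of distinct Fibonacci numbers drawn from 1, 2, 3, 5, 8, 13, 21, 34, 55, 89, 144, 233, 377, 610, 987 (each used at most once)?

12

Each representation comes from the Zeckendorf form by replacing some F_k with F_{k−1} + F_{k−2} where possible.
640 = 610+21+8+1 = 610+21+5+3+1 = 377+233+21+8+1 = 610+13+8+5+3+1 = 377+233+21+5+3+1 = … (7 more), for 12 in all.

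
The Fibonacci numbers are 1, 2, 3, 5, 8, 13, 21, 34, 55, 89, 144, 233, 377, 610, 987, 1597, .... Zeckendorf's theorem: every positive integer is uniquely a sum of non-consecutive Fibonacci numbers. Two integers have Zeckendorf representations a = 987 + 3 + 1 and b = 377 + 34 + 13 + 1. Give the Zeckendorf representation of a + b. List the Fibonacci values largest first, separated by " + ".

987 + 377 + 34 + 13 + 5

The two numbers are 991 and 425, so their sum is 1416.
987 ≤ 1416 < 1597, so take 987; remainder 429
377 ≤ 429 < 610, so take 377; remainder 52
34 ≤ 52 < 55, so take 34; remainder 18
13 ≤ 18 < 21, so take 13; remainder 5
5 ≤ 5 < 8, so take 5; remainder 0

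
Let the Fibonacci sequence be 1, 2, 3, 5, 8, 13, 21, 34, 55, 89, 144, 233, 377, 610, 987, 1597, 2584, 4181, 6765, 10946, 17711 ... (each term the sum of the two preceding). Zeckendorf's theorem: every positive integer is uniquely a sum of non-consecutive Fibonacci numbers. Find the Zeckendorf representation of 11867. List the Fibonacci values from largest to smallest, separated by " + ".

10946 + 610 + 233 + 55 + 21 + 2

Greedy algorithm:
subtract 10946 from 11867: 921 remains
subtract 610 from 921: 311 remains
subtract 233 from 311: 78 remains
subtract 55 from 78: 23 remains
subtract 21 from 23: 2 remains
subtract 2 from 2: 0 remains
So 11867 = 10946 + 610 + 233 + 55 + 21 + 2, with no two terms consecutive in the sequence.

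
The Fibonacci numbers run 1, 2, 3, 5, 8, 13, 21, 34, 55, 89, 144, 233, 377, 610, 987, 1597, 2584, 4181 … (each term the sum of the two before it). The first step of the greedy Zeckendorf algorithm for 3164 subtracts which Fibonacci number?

2584 ≤ 3164 < 4181, so the largest Fibonacci number not exceeding 3164 is 2584.

2584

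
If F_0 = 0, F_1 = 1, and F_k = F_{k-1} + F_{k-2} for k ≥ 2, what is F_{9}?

34

Iterating the recurrence up to F_{2} = 1 and F_{1} = 1:
F_{3} = F_{2} + F_{1} = 1 + 1 = 2
F_{4} = F_{3} + F_{2} = 2 + 1 = 3
F_{5} = F_{4} + F_{3} = 3 + 2 = 5
F_{6} = F_{5} + F_{4} = 5 + 3 = 8
F_{7} = F_{6} + F_{5} = 8 + 5 = 13
F_{8} = F_{7} + F_{6} = 13 + 8 = 21
F_{9} = F_{8} + F_{7} = 21 + 13 = 34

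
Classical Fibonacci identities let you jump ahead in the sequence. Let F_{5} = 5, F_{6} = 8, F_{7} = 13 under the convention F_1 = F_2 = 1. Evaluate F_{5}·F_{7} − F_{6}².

1

5·13 − 8² = 65 − 64 = 1. (Cassini's identity: F_{k−1}F_{k+1} − F_k² = (−1)^k.)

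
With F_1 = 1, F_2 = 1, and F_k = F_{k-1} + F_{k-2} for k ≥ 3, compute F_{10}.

55

Iterating the recurrence up to F_{3} = 2 and F_{2} = 1:
F_{4} = F_{3} + F_{2} = 2 + 1 = 3
F_{5} = F_{4} + F_{3} = 3 + 2 = 5
F_{6} = F_{5} + F_{4} = 5 + 3 = 8
F_{7} = F_{6} + F_{5} = 8 + 5 = 13
F_{8} = F_{7} + F_{6} = 13 + 8 = 21
F_{9} = F_{8} + F_{7} = 21 + 13 = 34
F_{10} = F_{9} + F_{8} = 34 + 21 = 55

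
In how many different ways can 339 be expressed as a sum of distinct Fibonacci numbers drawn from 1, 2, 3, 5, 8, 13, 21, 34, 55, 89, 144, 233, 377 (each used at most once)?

8

Starting from the Zeckendorf form and repeatedly splitting a term F_k into F_{k−1} + F_{k−2} (when neither is already used) reaches every representation.
339 = 233+89+13+3+1 = 233+89+8+5+3+1 = 233+55+34+13+3+1 = … (5 more), for 8 in all.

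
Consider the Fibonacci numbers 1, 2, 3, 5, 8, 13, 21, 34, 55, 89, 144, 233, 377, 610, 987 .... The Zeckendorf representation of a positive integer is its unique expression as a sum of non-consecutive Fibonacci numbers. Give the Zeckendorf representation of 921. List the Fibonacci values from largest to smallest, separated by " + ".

610 + 233 + 55 + 21 + 2

Greedily peel off the largest Fibonacci term at each step:
921 − 610 = 311
311 − 233 = 78
78 − 55 = 23
23 − 21 = 2
2 − 2 = 0
So 921 = 610 + 233 + 55 + 21 + 2, with no two terms consecutive in the sequence.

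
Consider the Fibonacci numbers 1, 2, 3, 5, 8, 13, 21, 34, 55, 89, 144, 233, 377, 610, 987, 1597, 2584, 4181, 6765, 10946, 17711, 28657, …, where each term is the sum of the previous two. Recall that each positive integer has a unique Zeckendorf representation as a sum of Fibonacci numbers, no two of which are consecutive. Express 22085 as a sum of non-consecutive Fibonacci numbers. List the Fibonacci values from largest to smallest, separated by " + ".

17711 + 4181 + 144 + 34 + 13 + 2

Greedily peel off the largest Fibonacci term at each step:
22085 − 17711 = 4374
4374 − 4181 = 193
193 − 144 = 49
49 − 34 = 15
15 − 13 = 2
2 − 2 = 0
So 22085 = 17711 + 4181 + 144 + 34 + 13 + 2, with no two terms consecutive in the sequence.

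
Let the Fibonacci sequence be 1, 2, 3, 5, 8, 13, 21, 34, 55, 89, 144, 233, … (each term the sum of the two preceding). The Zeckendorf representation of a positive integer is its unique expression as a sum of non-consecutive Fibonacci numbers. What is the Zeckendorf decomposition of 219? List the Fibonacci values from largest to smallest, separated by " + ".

144 + 55 + 13 + 5 + 2

219: greatest Fibonacci not exceeding it is 144, leaving 75
75: greatest Fibonacci not exceeding it is 55, leaving 20
20: greatest Fibonacci not exceeding it is 13, leaving 7
7: greatest Fibonacci not exceeding it is 5, leaving 2
2: greatest Fibonacci not exceeding it is 2, leaving 0
So 219 = 144 + 55 + 13 + 5 + 2, with no two terms consecutive in the sequence.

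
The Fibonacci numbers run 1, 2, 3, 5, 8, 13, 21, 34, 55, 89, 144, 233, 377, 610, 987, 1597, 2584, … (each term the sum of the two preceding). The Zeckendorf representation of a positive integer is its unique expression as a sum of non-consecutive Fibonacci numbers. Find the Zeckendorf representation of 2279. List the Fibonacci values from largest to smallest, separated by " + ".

take 1597 (≤ 2279); 2279 − 1597 = 682
take 610 (≤ 682); 682 − 610 = 72
take 55 (≤ 72); 72 − 55 = 17
take 13 (≤ 17); 17 − 13 = 4
take 3 (≤ 4); 4 − 3 = 1
take 1 (≤ 1); 1 − 1 = 0
So 2279 = 1597 + 610 + 55 + 13 + 3 + 1, with no two terms consecutive in the sequence.

1597 + 610 + 55 + 13 + 3 + 1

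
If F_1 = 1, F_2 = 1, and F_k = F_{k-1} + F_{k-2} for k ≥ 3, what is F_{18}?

2584

Iterating the recurrence up to F_{11} = 89 and F_{10} = 55:
F_{12} = F_{11} + F_{10} = 89 + 55 = 144
F_{13} = F_{12} + F_{11} = 144 + 89 = 233
F_{14} = F_{13} + F_{12} = 233 + 144 = 377
F_{15} = F_{14} + F_{13} = 377 + 233 = 610
F_{16} = F_{15} + F_{14} = 610 + 377 = 987
F_{17} = F_{16} + F_{15} = 987 + 610 = 1597
F_{18} = F_{17} + F_{16} = 1597 + 987 = 2584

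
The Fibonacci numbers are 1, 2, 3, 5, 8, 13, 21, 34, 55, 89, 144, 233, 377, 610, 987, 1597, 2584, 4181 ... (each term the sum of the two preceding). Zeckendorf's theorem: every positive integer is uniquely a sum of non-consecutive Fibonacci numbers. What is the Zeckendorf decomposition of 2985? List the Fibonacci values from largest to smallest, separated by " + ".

Greedy algorithm:
2985 − 2584 = 401
401 − 377 = 24
24 − 21 = 3
3 − 3 = 0
So 2985 = 2584 + 377 + 21 + 3, with no two terms consecutive in the sequence.

2584 + 377 + 21 + 3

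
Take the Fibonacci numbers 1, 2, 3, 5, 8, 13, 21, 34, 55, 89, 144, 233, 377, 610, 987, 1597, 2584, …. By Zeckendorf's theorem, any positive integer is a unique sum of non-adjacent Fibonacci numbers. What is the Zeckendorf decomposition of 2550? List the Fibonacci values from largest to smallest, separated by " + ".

Greedy algorithm:
take 1597 (≤ 2550); 2550 − 1597 = 953
take 610 (≤ 953); 953 − 610 = 343
take 233 (≤ 343); 343 − 233 = 110
take 89 (≤ 110); 110 − 89 = 21
take 21 (≤ 21); 21 − 21 = 0
So 2550 = 1597 + 610 + 233 + 89 + 21, with no two terms consecutive in the sequence.

1597 + 610 + 233 + 89 + 21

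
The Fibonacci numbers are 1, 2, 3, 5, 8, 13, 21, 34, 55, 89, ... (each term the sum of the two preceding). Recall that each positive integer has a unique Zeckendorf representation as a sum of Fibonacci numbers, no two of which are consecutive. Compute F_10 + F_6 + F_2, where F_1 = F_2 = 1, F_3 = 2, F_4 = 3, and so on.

64

F_10 + F_6 + F_2 = 55 + 8 + 1 = 64.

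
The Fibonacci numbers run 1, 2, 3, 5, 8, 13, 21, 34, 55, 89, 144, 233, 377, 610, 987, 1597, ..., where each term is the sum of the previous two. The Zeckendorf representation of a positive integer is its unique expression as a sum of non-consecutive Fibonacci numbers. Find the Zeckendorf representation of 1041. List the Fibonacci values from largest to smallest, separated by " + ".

1041: greatest Fibonacci not exceeding it is 987, leaving 54
54: greatest Fibonacci not exceeding it is 34, leaving 20
20: greatest Fibonacci not exceeding it is 13, leaving 7
7: greatest Fibonacci not exceeding it is 5, leaving 2
2: greatest Fibonacci not exceeding it is 2, leaving 0
So 1041 = 987 + 34 + 13 + 5 + 2, with no two terms consecutive in the sequence.

987 + 34 + 13 + 5 + 2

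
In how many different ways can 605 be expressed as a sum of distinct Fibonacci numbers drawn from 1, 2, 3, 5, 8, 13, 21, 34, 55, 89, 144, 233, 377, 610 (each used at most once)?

11

605 = 377+144+55+21+8 = 377+144+55+21+5+3 = 377+144+55+21+5+2+1 = 377+144+55+13+8+5+3 = … (7 more), for 11 in all.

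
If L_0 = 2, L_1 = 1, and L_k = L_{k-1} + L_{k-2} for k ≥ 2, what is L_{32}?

Iterating the recurrence up to L_{24} = 103682 and L_{23} = 64079:
L_{25} = L_{24} + L_{23} = 103682 + 64079 = 167761
L_{26} = L_{25} + L_{24} = 167761 + 103682 = 271443
L_{27} = L_{26} + L_{25} = 271443 + 167761 = 439204
L_{28} = L_{27} + L_{26} = 439204 + 271443 = 710647
L_{29} = L_{28} + L_{27} = 710647 + 439204 = 1149851
L_{30} = L_{29} + L_{28} = 1149851 + 710647 = 1860498
L_{31} = L_{30} + L_{29} = 1860498 + 1149851 = 3010349
L_{32} = L_{31} + L_{30} = 3010349 + 1860498 = 4870847

4870847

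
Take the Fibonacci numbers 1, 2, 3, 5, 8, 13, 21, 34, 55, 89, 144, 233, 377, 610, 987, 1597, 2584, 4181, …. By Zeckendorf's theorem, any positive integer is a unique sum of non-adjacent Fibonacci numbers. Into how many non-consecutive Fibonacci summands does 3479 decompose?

2584 ≤ 3479 < 4181, so take 2584; remainder 895
610 ≤ 895 < 987, so take 610; remainder 285
233 ≤ 285 < 377, so take 233; remainder 52
34 ≤ 52 < 55, so take 34; remainder 18
13 ≤ 18 < 21, so take 13; remainder 5
5 ≤ 5 < 8, so take 5; remainder 0
3479 = 2584 + 610 + 233 + 34 + 13 + 5, which has 6 terms.

6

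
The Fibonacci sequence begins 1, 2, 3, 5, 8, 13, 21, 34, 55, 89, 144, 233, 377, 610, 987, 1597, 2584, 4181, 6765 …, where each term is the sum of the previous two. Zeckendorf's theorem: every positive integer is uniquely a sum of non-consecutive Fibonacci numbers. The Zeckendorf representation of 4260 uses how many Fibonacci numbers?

4

Greedily peel off the largest Fibonacci term at each step:
largest Fibonacci ≤ 4260 is 4181; 4260 − 4181 = 79
largest Fibonacci ≤ 79 is 55; 79 − 55 = 24
largest Fibonacci ≤ 24 is 21; 24 − 21 = 3
largest Fibonacci ≤ 3 is 3; 3 − 3 = 0
4260 = 4181 + 55 + 21 + 3, which has 4 terms.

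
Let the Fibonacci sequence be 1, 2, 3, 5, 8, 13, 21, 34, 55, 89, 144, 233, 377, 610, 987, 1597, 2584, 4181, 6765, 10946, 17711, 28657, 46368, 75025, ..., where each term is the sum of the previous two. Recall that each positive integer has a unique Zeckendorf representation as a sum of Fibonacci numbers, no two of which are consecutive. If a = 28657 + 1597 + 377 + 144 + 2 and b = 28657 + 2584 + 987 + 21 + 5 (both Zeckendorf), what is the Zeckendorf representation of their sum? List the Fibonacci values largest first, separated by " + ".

46368 + 10946 + 4181 + 987 + 377 + 144 + 21 + 5 + 2

The two numbers are 30777 and 32254, so their sum is 63031.
63031: greatest Fibonacci not exceeding it is 46368, leaving 16663
16663: greatest Fibonacci not exceeding it is 10946, leaving 5717
5717: greatest Fibonacci not exceeding it is 4181, leaving 1536
1536: greatest Fibonacci not exceeding it is 987, leaving 549
549: greatest Fibonacci not exceeding it is 377, leaving 172
172: greatest Fibonacci not exceeding it is 144, leaving 28
28: greatest Fibonacci not exceeding it is 21, leaving 7
7: greatest Fibonacci not exceeding it is 5, leaving 2
2: greatest Fibonacci not exceeding it is 2, leaving 0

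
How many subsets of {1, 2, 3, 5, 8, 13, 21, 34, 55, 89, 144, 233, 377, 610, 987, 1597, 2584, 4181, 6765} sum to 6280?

30

Starting from the Zeckendorf form and repeatedly splitting a term F_k into F_{k−1} + F_{k−2} (when neither is already used) reaches every representation.
6280 = 4181+1597+377+89+34+2 = 4181+1597+377+89+21+13+2 = 4181+1597+233+144+89+34+2 = … (27 more), for 30 in all.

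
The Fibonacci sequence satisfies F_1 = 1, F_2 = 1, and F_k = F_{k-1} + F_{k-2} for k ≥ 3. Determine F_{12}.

144

Iterating the recurrence up to F_{4} = 3 and F_{3} = 2:
F_{5} = F_{4} + F_{3} = 3 + 2 = 5
F_{6} = F_{5} + F_{4} = 5 + 3 = 8
F_{7} = F_{6} + F_{5} = 8 + 5 = 13
F_{8} = F_{7} + F_{6} = 13 + 8 = 21
F_{9} = F_{8} + F_{7} = 21 + 13 = 34
F_{10} = F_{9} + F_{8} = 34 + 21 = 55
F_{11} = F_{10} + F_{9} = 55 + 34 = 89
F_{12} = F_{11} + F_{10} = 89 + 55 = 144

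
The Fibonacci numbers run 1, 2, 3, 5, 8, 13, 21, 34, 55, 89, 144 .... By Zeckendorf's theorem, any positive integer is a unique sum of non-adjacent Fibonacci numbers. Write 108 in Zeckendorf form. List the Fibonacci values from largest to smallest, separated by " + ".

Greedy algorithm:
108 − 89 = 19
19 − 13 = 6
6 − 5 = 1
1 − 1 = 0
So 108 = 89 + 13 + 5 + 1, with no two terms consecutive in the sequence.

89 + 13 + 5 + 1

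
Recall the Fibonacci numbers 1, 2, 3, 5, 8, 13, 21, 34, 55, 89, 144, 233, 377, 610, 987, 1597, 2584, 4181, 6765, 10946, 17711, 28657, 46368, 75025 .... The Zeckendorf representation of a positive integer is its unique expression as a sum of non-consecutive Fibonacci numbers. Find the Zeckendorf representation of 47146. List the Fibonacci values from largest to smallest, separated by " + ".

46368 ≤ 47146 < 75025, so take 46368; remainder 778
610 ≤ 778 < 987, so take 610; remainder 168
144 ≤ 168 < 233, so take 144; remainder 24
21 ≤ 24 < 34, so take 21; remainder 3
3 ≤ 3 < 5, so take 3; remainder 0
So 47146 = 46368 + 610 + 144 + 21 + 3, with no two terms consecutive in the sequence.

46368 + 610 + 144 + 21 + 3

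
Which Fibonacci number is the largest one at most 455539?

317811

317811 ≤ 455539 < 514229, so the largest Fibonacci number not exceeding 455539 is 317811.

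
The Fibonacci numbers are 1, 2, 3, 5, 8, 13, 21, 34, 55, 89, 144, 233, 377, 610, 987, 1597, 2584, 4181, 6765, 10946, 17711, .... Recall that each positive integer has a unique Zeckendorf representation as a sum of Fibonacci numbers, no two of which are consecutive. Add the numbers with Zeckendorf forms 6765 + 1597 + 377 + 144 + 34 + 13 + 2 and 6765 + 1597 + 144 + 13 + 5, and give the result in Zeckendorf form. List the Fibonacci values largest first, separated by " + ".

10946 + 4181 + 1597 + 610 + 89 + 21 + 8 + 3 + 1

The two numbers are 8932 and 8524, so their sum is 17456.
Repeatedly subtract the largest Fibonacci number that fits:
17456: greatest Fibonacci not exceeding it is 10946, leaving 6510
6510: greatest Fibonacci not exceeding it is 4181, leaving 2329
2329: greatest Fibonacci not exceeding it is 1597, leaving 732
732: greatest Fibonacci not exceeding it is 610, leaving 122
122: greatest Fibonacci not exceeding it is 89, leaving 33
33: greatest Fibonacci not exceeding it is 21, leaving 12
12: greatest Fibonacci not exceeding it is 8, leaving 4
4: greatest Fibonacci not exceeding it is 3, leaving 1
1: greatest Fibonacci not exceeding it is 1, leaving 0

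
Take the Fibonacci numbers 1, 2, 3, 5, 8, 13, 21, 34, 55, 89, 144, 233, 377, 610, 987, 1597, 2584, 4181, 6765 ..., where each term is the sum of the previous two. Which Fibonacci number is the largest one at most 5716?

4181 ≤ 5716 < 6765, so the largest Fibonacci number not exceeding 5716 is 4181.

4181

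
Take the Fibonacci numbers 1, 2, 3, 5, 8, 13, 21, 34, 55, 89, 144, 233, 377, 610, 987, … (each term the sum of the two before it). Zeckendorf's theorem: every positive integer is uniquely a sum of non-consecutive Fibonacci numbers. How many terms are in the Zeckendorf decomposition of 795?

5

610 ≤ 795 < 987, so take 610; remainder 185
144 ≤ 185 < 233, so take 144; remainder 41
34 ≤ 41 < 55, so take 34; remainder 7
5 ≤ 7 < 8, so take 5; remainder 2
2 ≤ 2 < 3, so take 2; remainder 0
795 = 610 + 144 + 34 + 5 + 2, which has 5 terms.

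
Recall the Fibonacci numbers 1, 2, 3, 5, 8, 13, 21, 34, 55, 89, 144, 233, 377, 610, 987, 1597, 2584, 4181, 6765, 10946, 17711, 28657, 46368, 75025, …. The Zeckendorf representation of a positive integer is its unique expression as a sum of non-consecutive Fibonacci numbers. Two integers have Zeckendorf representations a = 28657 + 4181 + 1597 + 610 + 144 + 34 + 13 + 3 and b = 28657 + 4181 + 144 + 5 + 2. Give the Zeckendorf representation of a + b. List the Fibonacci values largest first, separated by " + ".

The two numbers are 35239 and 32989, so their sum is 68228.
Greedily peel off the largest Fibonacci term at each step:
68228 − 46368 = 21860
21860 − 17711 = 4149
4149 − 2584 = 1565
1565 − 987 = 578
578 − 377 = 201
201 − 144 = 57
57 − 55 = 2
2 − 2 = 0

46368 + 17711 + 2584 + 987 + 377 + 144 + 55 + 2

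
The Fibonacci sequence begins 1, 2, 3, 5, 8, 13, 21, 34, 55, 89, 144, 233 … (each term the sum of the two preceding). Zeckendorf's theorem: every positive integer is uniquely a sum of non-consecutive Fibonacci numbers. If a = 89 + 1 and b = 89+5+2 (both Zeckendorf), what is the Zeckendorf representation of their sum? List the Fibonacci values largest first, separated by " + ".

144 + 34 + 8

The two numbers are 90 and 96, so their sum is 186.
Greedy algorithm:
144 ≤ 186 < 233, so take 144; remainder 42
34 ≤ 42 < 55, so take 34; remainder 8
8 ≤ 8 < 13, so take 8; remainder 0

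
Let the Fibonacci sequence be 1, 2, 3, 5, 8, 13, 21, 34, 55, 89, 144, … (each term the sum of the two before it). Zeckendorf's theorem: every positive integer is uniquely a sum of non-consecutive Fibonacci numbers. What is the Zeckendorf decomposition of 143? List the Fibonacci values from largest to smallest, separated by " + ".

largest Fibonacci ≤ 143 is 89; 143 − 89 = 54
largest Fibonacci ≤ 54 is 34; 54 − 34 = 20
largest Fibonacci ≤ 20 is 13; 20 − 13 = 7
largest Fibonacci ≤ 7 is 5; 7 − 5 = 2
largest Fibonacci ≤ 2 is 2; 2 − 2 = 0
So 143 = 89 + 34 + 13 + 5 + 2, with no two terms consecutive in the sequence.

89 + 34 + 13 + 5 + 2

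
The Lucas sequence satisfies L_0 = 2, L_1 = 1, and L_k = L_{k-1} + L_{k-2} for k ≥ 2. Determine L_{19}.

Iterating the recurrence up to L_{15} = 1364 and L_{14} = 843:
L_{16} = L_{15} + L_{14} = 1364 + 843 = 2207
L_{17} = L_{16} + L_{15} = 2207 + 1364 = 3571
L_{18} = L_{17} + L_{16} = 3571 + 2207 = 5778
L_{19} = L_{18} + L_{17} = 5778 + 3571 = 9349

9349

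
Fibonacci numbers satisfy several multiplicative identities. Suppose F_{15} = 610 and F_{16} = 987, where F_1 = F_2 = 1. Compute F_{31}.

1346269

By F_{2k+1} = F_k² + F_{k+1}²: F_{31} = 610² + 987² = 372100 + 974169 = 1346269.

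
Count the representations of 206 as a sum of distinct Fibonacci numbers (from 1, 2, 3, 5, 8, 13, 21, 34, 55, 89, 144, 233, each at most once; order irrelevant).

Each representation comes from the Zeckendorf form by replacing some F_k with F_{k−1} + F_{k−2} where possible.
206 = 144+55+5+2 = 144+34+21+5+2 = 144+34+13+8+5+2 = … (2 more), for 5 in all.

5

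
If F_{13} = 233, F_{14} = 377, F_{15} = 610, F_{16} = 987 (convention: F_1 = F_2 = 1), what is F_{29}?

By the addition formula F_{m+n} = F_m F_{n+1} + F_{m−1} F_n with m=16, n=13: F_{29} = 987·377 + 610·233 = 372099 + 142130 = 514229.

514229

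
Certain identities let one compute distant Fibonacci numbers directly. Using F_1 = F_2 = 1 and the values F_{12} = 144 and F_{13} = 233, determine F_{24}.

46368

By the doubling identity F_{2k} = F_k(2F_{k+1} − F_k): F_{24} = 144·(2·233 − 144) = 144·322 = 46368.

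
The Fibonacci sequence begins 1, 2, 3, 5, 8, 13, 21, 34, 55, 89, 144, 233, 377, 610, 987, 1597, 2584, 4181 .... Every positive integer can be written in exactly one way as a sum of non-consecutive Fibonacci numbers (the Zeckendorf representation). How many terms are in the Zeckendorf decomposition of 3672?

3672 − 2584 = 1088
1088 − 987 = 101
101 − 89 = 12
12 − 8 = 4
4 − 3 = 1
1 − 1 = 0
3672 = 2584 + 987 + 89 + 8 + 3 + 1, which has 6 terms.

6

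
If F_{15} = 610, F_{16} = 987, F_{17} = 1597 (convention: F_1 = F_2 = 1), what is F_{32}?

By the addition formula F_{m+n} = F_m F_{n+1} + F_{m−1} F_n with m=16, n=16: F_{32} = 987·1597 + 610·987 = 1576239 + 602070 = 2178309.

2178309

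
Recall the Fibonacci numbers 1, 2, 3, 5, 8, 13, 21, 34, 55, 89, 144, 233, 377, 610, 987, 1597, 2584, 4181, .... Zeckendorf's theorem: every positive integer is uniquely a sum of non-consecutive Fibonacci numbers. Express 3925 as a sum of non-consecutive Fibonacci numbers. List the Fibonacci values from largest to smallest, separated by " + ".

2584 + 987 + 233 + 89 + 21 + 8 + 3

3925: greatest Fibonacci not exceeding it is 2584, leaving 1341
1341: greatest Fibonacci not exceeding it is 987, leaving 354
354: greatest Fibonacci not exceeding it is 233, leaving 121
121: greatest Fibonacci not exceeding it is 89, leaving 32
32: greatest Fibonacci not exceeding it is 21, leaving 11
11: greatest Fibonacci not exceeding it is 8, leaving 3
3: greatest Fibonacci not exceeding it is 3, leaving 0
So 3925 = 2584 + 987 + 233 + 89 + 21 + 8 + 3, with no two terms consecutive in the sequence.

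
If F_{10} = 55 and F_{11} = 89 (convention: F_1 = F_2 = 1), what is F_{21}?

By F_{2k+1} = F_k² + F_{k+1}²: F_{21} = 55² + 89² = 3025 + 7921 = 10946.

10946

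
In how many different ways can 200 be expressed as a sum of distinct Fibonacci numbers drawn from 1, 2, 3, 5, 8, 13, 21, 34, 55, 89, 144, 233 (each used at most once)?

7

200 = 144+55+1 = 144+34+21+1 = 144+34+13+8+1 = … (4 more), for 7 in all.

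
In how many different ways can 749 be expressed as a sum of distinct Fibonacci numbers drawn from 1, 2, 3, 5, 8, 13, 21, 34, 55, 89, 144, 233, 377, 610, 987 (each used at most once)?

749 = 610+89+34+13+3 = 610+89+34+13+2+1 = 610+89+34+8+5+3 = 377+233+89+34+13+3 = … (14 more), for 18 in all.

18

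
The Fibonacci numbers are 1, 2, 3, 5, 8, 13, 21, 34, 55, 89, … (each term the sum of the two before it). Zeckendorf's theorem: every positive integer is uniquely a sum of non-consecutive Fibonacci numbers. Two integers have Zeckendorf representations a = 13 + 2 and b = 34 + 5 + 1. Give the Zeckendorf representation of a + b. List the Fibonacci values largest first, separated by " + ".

55

The two numbers are 15 and 40, so their sum is 55.
55 − 55 = 0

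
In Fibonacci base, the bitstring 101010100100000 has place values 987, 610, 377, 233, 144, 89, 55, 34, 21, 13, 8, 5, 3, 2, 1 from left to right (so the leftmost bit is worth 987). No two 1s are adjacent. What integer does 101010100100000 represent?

Summing the place values of the 1 bits: 987 + 377 + 144 + 55 + 13 = 1576.

1576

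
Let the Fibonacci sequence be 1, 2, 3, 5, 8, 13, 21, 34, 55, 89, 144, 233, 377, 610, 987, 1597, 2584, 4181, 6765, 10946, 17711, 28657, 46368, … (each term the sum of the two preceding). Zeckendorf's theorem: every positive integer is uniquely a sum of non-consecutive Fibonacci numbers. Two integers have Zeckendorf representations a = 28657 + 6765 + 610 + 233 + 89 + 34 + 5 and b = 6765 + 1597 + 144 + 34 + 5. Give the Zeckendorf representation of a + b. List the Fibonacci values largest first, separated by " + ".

The two numbers are 36393 and 8545, so their sum is 44938.
Greedy algorithm:
28657 ≤ 44938 < 46368, so take 28657; remainder 16281
10946 ≤ 16281 < 17711, so take 10946; remainder 5335
4181 ≤ 5335 < 6765, so take 4181; remainder 1154
987 ≤ 1154 < 1597, so take 987; remainder 167
144 ≤ 167 < 233, so take 144; remainder 23
21 ≤ 23 < 34, so take 21; remainder 2
2 ≤ 2 < 3, so take 2; remainder 0

28657 + 10946 + 4181 + 987 + 144 + 21 + 2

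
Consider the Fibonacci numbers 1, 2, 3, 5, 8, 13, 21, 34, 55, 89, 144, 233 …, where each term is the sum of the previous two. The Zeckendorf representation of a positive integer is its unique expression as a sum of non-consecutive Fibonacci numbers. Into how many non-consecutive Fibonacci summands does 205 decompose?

Greedily peel off the largest Fibonacci term at each step:
largest Fibonacci ≤ 205 is 144; 205 − 144 = 61
largest Fibonacci ≤ 61 is 55; 61 − 55 = 6
largest Fibonacci ≤ 6 is 5; 6 − 5 = 1
largest Fibonacci ≤ 1 is 1; 1 − 1 = 0
205 = 144 + 55 + 5 + 1, which has 4 terms.

4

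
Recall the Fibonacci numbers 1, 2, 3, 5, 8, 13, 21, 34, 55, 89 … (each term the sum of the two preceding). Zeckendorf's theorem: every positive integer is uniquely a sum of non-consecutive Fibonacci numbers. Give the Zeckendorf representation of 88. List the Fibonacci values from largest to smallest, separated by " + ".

55 + 21 + 8 + 3 + 1

55 ≤ 88 < 89, so take 55; remainder 33
21 ≤ 33 < 34, so take 21; remainder 12
8 ≤ 12 < 13, so take 8; remainder 4
3 ≤ 4 < 5, so take 3; remainder 1
1 ≤ 1 < 2, so take 1; remainder 0
So 88 = 55 + 21 + 8 + 3 + 1, with no two terms consecutive in the sequence.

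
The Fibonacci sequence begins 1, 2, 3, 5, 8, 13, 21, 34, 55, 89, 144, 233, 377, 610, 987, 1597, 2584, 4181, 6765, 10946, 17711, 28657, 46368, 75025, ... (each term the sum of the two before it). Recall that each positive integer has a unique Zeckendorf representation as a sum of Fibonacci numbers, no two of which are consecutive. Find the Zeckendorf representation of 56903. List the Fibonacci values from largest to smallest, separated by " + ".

56903 − 46368 = 10535
10535 − 6765 = 3770
3770 − 2584 = 1186
1186 − 987 = 199
199 − 144 = 55
55 − 55 = 0
So 56903 = 46368 + 6765 + 2584 + 987 + 144 + 55, with no two terms consecutive in the sequence.

46368 + 6765 + 2584 + 987 + 144 + 55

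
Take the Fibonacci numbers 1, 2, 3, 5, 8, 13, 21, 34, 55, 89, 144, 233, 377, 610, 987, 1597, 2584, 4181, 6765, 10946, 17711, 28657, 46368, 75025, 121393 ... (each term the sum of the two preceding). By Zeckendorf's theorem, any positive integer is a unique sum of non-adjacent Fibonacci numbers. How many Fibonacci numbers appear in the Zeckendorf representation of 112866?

8

take 75025 (≤ 112866); 112866 − 75025 = 37841
take 28657 (≤ 37841); 37841 − 28657 = 9184
take 6765 (≤ 9184); 9184 − 6765 = 2419
take 1597 (≤ 2419); 2419 − 1597 = 822
take 610 (≤ 822); 822 − 610 = 212
take 144 (≤ 212); 212 − 144 = 68
take 55 (≤ 68); 68 − 55 = 13
take 13 (≤ 13); 13 − 13 = 0
112866 = 75025 + 28657 + 6765 + 1597 + 610 + 144 + 55 + 13, which has 8 terms.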